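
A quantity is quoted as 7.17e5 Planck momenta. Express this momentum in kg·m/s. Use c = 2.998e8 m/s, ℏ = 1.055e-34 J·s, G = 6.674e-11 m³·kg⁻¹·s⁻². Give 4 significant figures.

4.680e6 kg·m/s

One Planck momentum: p_P = √(ℏc³/G) = 6.527 kg·m/s.
7.17e5 × 6.527 kg·m/s = 4.680e6 kg·m/s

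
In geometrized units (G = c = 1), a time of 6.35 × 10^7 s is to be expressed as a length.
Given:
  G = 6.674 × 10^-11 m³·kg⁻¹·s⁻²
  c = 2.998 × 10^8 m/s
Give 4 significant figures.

1.904 × 10^16 m

Time → length via c.
6.35 × 10^7 s × (c) = 1.904 × 10^16 m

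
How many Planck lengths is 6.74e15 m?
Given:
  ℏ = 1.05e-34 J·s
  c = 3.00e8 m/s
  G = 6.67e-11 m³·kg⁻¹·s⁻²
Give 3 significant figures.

Planck length: ℓ_P = √(ℏG/c³) = 1.61e-35 m.
6.74e15 / 1.61e-35 = 4.18e50

4.18e50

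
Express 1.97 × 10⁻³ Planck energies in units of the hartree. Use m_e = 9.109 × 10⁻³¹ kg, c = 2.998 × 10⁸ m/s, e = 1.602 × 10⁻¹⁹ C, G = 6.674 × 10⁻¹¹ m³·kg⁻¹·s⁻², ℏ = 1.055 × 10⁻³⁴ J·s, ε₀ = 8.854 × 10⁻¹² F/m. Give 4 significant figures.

Planck energy: E_P = √(ℏc⁵/G) = 1.957 × 10⁹ J
hartree: E_h = m_e e⁴/(4πε₀ℏ)² = 4.354 × 10⁻¹⁸ J
1.97 × 10⁻³ × 1.957 × 10⁹ / 4.354 × 10⁻¹⁸ = 8.852 × 10²³

8.852 × 10²³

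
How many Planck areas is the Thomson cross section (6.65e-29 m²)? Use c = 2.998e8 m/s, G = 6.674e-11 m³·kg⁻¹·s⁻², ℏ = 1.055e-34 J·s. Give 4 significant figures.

2.545e41

Planck area: A_P = ℏG/c³ = 2.613e-70 m².
6.65e-29 / 2.613e-70 = 2.545e41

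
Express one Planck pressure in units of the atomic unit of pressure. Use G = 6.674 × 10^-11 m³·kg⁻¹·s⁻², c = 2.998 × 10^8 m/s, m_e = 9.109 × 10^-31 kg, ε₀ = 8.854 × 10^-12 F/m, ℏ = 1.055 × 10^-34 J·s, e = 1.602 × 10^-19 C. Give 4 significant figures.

1.581 × 10^100

Planck pressure: p_P = c⁷/(ℏG²) = 4.632 × 10^113 Pa
atomic unit of pressure: P_au = E_h/a₀³ = m_e⁴e¹⁰/((4πε₀)⁵ℏ⁸) = 2.929 × 10^13 Pa
ratio = 4.632 × 10^113 / 2.929 × 10^13 = 1.581 × 10^100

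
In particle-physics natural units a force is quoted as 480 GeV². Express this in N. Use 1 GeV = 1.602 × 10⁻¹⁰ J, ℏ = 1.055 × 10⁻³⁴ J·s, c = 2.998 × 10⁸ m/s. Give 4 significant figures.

3.895 × 10⁸ N

Force is [E]/[L] = [E]²/(ℏc); restore (ℏc)⁻¹.
1 GeV² → 1/(ℏc) × (1 GeV in J)² = 8.114 × 10⁵ N.
Result: 480 × 8.114 × 10⁵ = 3.895 × 10⁸ N.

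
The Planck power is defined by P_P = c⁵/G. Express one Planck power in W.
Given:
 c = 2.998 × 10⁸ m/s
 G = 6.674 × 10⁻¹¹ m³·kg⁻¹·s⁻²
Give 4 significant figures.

P_P = c⁵/G
  = 2.422 × 10⁴² / 6.674 × 10⁻¹¹
  = 3.629 × 10⁵² W

3.629 × 10⁵² W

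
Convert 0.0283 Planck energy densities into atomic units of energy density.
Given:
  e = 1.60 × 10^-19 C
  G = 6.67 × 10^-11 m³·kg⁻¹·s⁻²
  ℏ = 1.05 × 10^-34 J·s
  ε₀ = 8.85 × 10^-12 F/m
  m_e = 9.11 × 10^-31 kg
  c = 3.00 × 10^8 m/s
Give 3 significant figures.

Planck energy density: u_P = c⁷/(ℏG²) = 4.68 × 10^113 J/m³
atomic unit of energy density: u_au = E_h/a₀³ = m_e⁴e¹⁰/((4πε₀)⁵ℏ⁸) = 3.01 × 10^13 J/m³
0.0283 × 4.68 × 10^113 / 3.01 × 10^13 = 4.40 × 10^98

4.40 × 10^98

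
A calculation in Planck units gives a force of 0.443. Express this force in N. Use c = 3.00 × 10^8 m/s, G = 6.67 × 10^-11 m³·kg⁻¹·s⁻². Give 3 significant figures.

5.38 × 10^43 N

One Planck force: F_P = c⁴/G = 1.21 × 10^44 N.
0.443 × 1.21 × 10^44 N = 5.38 × 10^43 N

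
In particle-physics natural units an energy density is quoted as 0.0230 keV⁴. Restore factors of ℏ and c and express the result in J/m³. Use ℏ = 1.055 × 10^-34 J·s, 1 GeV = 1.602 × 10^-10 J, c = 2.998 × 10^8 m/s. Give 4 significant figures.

4.788 × 10^11 J/m³

[E]/[L]³ = [E]⁴/(ℏc)³; restore (ℏc)⁻³.
1 GeV⁴ → 1/(ℏc)³ × (1 GeV in J)⁴ = 2.082 × 10^37 J/m³.
Convert the energy scale: 0.0230 keV⁴ = 2.30 × 10^-26 GeV⁴.
Result: 2.30 × 10^-26 × 2.082 × 10^37 = 4.788 × 10^11 J/m³.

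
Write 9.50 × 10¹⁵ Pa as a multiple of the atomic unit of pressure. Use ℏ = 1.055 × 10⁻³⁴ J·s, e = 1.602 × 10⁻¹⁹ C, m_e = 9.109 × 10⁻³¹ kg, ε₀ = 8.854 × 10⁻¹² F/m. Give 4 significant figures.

atomic unit of pressure: P_au = E_h/a₀³ = m_e⁴e¹⁰/((4πε₀)⁵ℏ⁸) = 2.929 × 10¹³ Pa.
9.50 × 10¹⁵ / 2.929 × 10¹³ = 324.3

324.3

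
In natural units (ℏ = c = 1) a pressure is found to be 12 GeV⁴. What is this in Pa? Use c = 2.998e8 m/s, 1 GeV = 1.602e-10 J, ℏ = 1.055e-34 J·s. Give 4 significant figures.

2.498e38 Pa

Pressure is [E]/[L]³ = [E]⁴/(ℏc)³.
1 GeV⁴ → 1/(ℏc)³ × (1 GeV in J)⁴ = 2.082e37 Pa.
Result: 12 × 2.082e37 = 2.498e38 Pa.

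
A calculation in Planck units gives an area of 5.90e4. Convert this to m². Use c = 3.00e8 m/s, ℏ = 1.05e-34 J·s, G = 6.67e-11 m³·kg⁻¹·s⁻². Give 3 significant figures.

One Planck area: A_P = ℏG/c³ = 2.59e-70 m².
5.90e4 × 2.59e-70 m² = 1.53e-65 m²

1.53e-65 m²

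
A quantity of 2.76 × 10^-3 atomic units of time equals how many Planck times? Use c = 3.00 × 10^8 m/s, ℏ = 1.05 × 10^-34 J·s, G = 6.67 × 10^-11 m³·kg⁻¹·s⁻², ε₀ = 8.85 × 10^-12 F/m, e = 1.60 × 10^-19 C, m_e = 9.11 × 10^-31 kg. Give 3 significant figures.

1.23 × 10^24

atomic unit of time: τ_au = (4πε₀)²ℏ³/(m_e e⁴) = 2.40 × 10^-17 s
Planck time: t_P = √(ℏG/c⁵) = 5.37 × 10^-44 s
2.76 × 10^-3 × 2.40 × 10^-17 / 5.37 × 10^-44 = 1.23 × 10^24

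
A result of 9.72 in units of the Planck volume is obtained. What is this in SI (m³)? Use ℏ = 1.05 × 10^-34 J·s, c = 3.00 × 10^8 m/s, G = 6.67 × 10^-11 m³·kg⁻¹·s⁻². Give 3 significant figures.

4.06 × 10^-104 m³

One Planck volume: V_P = (ℏG/c³)^(3/2) = 4.18 × 10^-105 m³.
9.72 × 4.18 × 10^-105 m³ = 4.06 × 10^-104 m³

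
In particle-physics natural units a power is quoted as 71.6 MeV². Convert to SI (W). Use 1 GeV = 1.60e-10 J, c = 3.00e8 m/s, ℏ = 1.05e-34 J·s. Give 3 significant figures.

1.75e10 W

Power is [E]/[T] = [E]²/ℏ.
1 GeV² → 1/ℏ × (1 GeV in J)² = 2.44e14 W.
Convert the energy scale: 71.6 MeV² = 7.16e-5 GeV².
Result: 7.16e-5 × 2.44e14 = 1.75e10 W.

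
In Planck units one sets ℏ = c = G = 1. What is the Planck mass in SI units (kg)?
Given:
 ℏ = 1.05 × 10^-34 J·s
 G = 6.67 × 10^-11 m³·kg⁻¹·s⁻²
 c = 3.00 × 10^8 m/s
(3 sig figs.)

m_P = √(ℏc/G)
  = √(4.72 × 10^-16)
  = 2.17 × 10^-8 kg

2.17 × 10^-8 kg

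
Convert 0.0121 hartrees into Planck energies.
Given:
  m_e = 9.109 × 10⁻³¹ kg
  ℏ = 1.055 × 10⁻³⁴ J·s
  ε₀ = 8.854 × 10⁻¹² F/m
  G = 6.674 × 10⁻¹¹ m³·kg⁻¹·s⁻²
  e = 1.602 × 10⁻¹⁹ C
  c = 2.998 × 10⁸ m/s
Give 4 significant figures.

hartree: E_h = m_e e⁴/(4πε₀ℏ)² = 4.354 × 10⁻¹⁸ J
Planck energy: E_P = √(ℏc⁵/G) = 1.957 × 10⁹ J
0.0121 × 4.354 × 10⁻¹⁸ / 1.957 × 10⁹ = 2.693 × 10⁻²⁹

2.693 × 10⁻²⁹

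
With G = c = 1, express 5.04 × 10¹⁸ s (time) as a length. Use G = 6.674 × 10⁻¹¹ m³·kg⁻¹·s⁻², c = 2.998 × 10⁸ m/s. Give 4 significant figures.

1.511 × 10²⁷ m

Time → length via c.
5.04 × 10¹⁸ s × (c) = 1.511 × 10²⁷ m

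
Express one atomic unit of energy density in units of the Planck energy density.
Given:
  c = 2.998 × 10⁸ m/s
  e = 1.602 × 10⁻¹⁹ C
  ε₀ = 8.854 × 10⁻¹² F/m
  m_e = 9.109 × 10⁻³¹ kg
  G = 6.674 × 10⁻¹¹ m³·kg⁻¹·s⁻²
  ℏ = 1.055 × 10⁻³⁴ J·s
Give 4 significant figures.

6.323 × 10⁻¹⁰¹

atomic unit of energy density: u_au = E_h/a₀³ = m_e⁴e¹⁰/((4πε₀)⁵ℏ⁸) = 2.929 × 10¹³ J/m³
Planck energy density: u_P = c⁷/(ℏG²) = 4.632 × 10¹¹³ J/m³
ratio = 2.929 × 10¹³ / 4.632 × 10¹¹³ = 6.323 × 10⁻¹⁰¹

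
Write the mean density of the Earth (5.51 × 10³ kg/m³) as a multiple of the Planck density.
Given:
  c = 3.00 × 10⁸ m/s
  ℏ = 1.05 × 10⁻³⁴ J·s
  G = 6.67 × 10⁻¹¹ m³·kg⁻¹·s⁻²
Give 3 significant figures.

Planck density: ρ_P = c⁵/(ℏG²) = 5.20 × 10⁹⁶ kg/m³.
5.51 × 10³ / 5.20 × 10⁹⁶ = 1.06 × 10⁻⁹³

1.06 × 10⁻⁹³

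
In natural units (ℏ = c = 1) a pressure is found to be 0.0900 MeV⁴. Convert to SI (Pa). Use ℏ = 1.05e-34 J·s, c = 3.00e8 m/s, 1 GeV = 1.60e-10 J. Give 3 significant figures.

Pressure is [E]/[L]³ = [E]⁴/(ℏc)³.
1 GeV⁴ → 1/(ℏc)³ × (1 GeV in J)⁴ = 2.10e37 Pa.
Convert the energy scale: 0.0900 MeV⁴ = 9.00e-14 GeV⁴.
Result: 9.00e-14 × 2.10e37 = 1.89e24 Pa.

1.89e24 Pa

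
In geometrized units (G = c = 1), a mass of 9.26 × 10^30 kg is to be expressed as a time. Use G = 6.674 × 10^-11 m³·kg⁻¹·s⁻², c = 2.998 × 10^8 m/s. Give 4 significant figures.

2.294 × 10^-5 s

Mass → time via G/c³.
9.26 × 10^30 kg × (G/c³) = 2.294 × 10^-5 s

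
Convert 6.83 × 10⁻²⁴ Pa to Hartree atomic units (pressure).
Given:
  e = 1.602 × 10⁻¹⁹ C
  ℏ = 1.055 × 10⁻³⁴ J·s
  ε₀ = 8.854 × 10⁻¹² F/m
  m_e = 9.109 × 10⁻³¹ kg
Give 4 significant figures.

atomic unit of pressure: P_au = E_h/a₀³ = m_e⁴e¹⁰/((4πε₀)⁵ℏ⁸) = 2.929 × 10¹³ Pa.
6.83 × 10⁻²⁴ / 2.929 × 10¹³ = 2.332 × 10⁻³⁷

2.332 × 10⁻³⁷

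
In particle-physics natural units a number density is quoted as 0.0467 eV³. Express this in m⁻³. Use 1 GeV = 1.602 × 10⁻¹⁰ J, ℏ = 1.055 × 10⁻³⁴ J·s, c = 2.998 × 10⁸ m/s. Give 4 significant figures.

Number density is [L]⁻³ = [E]³/(ℏc)³.
1 GeV³ → 1/(ℏc)³ × (1 GeV in J)³ = 1.299 × 10⁴⁷ m⁻³.
Convert the energy scale: 0.0467 eV³ = 4.67 × 10⁻²⁹ GeV³.
Result: 4.67 × 10⁻²⁹ × 1.299 × 10⁴⁷ = 6.068 × 10¹⁸ m⁻³.

6.068 × 10¹⁸ m⁻³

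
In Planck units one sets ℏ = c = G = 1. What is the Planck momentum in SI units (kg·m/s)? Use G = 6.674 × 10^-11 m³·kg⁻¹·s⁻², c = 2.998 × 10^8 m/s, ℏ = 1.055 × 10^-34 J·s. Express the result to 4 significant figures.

p_P = √(ℏc³/G)
  = √(42.60)
  = 6.527 kg·m/s

6.527 kg·m/s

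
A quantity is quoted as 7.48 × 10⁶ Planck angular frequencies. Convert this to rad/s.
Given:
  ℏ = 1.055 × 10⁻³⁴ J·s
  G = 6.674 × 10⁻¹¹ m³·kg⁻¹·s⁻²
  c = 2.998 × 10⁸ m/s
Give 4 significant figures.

1.387 × 10⁵⁰ rad/s

One Planck angular frequency: ω_P = √(c⁵/(ℏG)) = 1.855 × 10⁴³ rad/s.
7.48 × 10⁶ × 1.855 × 10⁴³ rad/s = 1.387 × 10⁵⁰ rad/s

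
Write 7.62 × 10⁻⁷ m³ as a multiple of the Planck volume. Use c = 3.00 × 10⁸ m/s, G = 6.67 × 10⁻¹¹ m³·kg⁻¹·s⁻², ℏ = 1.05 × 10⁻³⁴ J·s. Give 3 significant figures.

1.82 × 10⁹⁸

Planck volume: V_P = (ℏG/c³)^(3/2) = 4.18 × 10⁻¹⁰⁵ m³.
7.62 × 10⁻⁷ / 4.18 × 10⁻¹⁰⁵ = 1.82 × 10⁹⁸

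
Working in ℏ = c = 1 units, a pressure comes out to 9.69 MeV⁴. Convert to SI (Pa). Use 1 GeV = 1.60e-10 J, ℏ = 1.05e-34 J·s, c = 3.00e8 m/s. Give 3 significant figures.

2.03e26 Pa

Pressure is [E]/[L]³ = [E]⁴/(ℏc)³.
1 GeV⁴ → 1/(ℏc)³ × (1 GeV in J)⁴ = 2.10e37 Pa.
Convert the energy scale: 9.69 MeV⁴ = 9.69e-12 GeV⁴.
Result: 9.69e-12 × 2.10e37 = 2.03e26 Pa.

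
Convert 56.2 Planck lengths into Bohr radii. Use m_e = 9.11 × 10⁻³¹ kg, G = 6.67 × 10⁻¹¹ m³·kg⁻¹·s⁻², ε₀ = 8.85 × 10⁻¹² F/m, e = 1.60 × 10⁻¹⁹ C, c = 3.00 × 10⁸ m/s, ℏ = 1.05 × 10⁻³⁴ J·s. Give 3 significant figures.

1.72 × 10⁻²³

Planck length: ℓ_P = √(ℏG/c³) = 1.61 × 10⁻³⁵ m
Bohr radius: a₀ = 4πε₀ℏ²/(m_e e²) = 5.26 × 10⁻¹¹ m
56.2 × 1.61 × 10⁻³⁵ / 5.26 × 10⁻¹¹ = 1.72 × 10⁻²³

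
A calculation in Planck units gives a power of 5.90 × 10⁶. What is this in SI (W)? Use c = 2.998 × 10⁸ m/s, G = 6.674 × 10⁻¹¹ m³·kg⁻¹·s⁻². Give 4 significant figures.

2.141 × 10⁵⁹ W

One Planck power: P_P = c⁵/G = 3.629 × 10⁵² W.
5.90 × 10⁶ × 3.629 × 10⁵² W = 2.141 × 10⁵⁹ W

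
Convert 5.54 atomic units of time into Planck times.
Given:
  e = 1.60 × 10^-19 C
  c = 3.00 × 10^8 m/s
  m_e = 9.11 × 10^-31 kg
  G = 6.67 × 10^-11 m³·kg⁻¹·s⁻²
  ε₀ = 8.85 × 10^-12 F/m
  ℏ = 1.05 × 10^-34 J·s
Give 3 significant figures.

2.47 × 10^27

atomic unit of time: τ_au = (4πε₀)²ℏ³/(m_e e⁴) = 2.40 × 10^-17 s
Planck time: t_P = √(ℏG/c⁵) = 5.37 × 10^-44 s
5.54 × 2.40 × 10^-17 / 5.37 × 10^-44 = 2.47 × 10^27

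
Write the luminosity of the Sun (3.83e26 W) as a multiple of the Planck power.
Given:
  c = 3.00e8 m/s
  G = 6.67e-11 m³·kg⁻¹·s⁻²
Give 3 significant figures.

Planck power: P_P = c⁵/G = 3.64e52 W.
3.83e26 / 3.64e52 = 1.05e-26

1.05e-26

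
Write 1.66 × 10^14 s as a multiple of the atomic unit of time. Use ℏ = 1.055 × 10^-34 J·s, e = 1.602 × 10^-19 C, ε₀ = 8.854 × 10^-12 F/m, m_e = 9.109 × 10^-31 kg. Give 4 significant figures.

atomic unit of time: τ_au = (4πε₀)²ℏ³/(m_e e⁴) = 2.423 × 10^-17 s.
1.66 × 10^14 / 2.423 × 10^-17 = 6.851 × 10^30

6.851 × 10^30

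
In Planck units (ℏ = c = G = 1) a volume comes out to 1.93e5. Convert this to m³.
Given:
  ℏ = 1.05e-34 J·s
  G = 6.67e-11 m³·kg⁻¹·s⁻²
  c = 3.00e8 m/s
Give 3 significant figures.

8.06e-100 m³

One Planck volume: V_P = (ℏG/c³)^(3/2) = 4.18e-105 m³.
1.93e5 × 4.18e-105 m³ = 8.06e-100 m³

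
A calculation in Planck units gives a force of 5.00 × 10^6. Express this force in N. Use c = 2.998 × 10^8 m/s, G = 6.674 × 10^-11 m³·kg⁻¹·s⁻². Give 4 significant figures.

One Planck force: F_P = c⁴/G = 1.210 × 10^44 N.
5.00 × 10^6 × 1.210 × 10^44 N = 6.052 × 10^50 N

6.052 × 10^50 N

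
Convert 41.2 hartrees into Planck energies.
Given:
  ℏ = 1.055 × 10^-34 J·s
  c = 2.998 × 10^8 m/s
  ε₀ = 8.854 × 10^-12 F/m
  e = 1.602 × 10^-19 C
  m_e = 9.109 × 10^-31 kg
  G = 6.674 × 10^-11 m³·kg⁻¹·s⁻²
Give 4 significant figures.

hartree: E_h = m_e e⁴/(4πε₀ℏ)² = 4.354 × 10^-18 J
Planck energy: E_P = √(ℏc⁵/G) = 1.957 × 10^9 J
41.2 × 4.354 × 10^-18 / 1.957 × 10^9 = 9.169 × 10^-26

9.169 × 10^-26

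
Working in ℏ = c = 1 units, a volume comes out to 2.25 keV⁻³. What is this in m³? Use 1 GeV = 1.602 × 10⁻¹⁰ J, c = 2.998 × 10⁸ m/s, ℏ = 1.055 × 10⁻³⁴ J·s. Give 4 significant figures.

Volume is [L]³ = [E]⁻³·(ℏc)³.
1 GeV⁻³ → (ℏc)³ × (1 GeV in J)⁻³ = 7.696 × 10⁻⁴⁸ m³.
Convert the energy scale: 2.25 keV⁻³ = 2.25 × 10¹⁸ GeV⁻³.
Result: 2.25 × 10¹⁸ × 7.696 × 10⁻⁴⁸ = 1.732 × 10⁻²⁹ m³.

1.732 × 10⁻²⁹ m³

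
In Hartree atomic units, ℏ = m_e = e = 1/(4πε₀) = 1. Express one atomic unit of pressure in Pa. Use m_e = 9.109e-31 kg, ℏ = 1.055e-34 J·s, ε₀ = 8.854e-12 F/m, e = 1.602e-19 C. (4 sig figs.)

From ℏ = m_e = e = 1/(4πε₀) = 1 the pressure scale is P_au = E_h/a₀³ = m_e⁴e¹⁰/((4πε₀)⁵ℏ⁸).
E_h = 4.354e-18 J
a₀ = 5.297e-11 m
E_h/a₀³ = 2.929e13 Pa

2.929e13 Pa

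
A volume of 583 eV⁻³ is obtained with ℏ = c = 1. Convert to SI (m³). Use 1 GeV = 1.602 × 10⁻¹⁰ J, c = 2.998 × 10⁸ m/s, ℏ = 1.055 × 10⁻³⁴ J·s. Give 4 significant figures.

Volume is [L]³ = [E]⁻³·(ℏc)³.
1 GeV⁻³ → (ℏc)³ × (1 GeV in J)⁻³ = 7.696 × 10⁻⁴⁸ m³.
Convert the energy scale: 583 eV⁻³ = 5.83 × 10²⁹ GeV⁻³.
Result: 5.83 × 10²⁹ × 7.696 × 10⁻⁴⁸ = 4.487 × 10⁻¹⁸ m³.

4.487 × 10⁻¹⁸ m³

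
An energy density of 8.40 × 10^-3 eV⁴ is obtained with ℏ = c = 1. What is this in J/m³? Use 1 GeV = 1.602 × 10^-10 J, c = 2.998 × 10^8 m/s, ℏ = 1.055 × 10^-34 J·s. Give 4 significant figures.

[E]/[L]³ = [E]⁴/(ℏc)³; restore (ℏc)⁻³.
1 GeV⁴ → 1/(ℏc)³ × (1 GeV in J)⁴ = 2.082 × 10^37 J/m³.
Convert the energy scale: 8.40 × 10^-3 eV⁴ = 8.40 × 10^-39 GeV⁴.
Result: 8.40 × 10^-39 × 2.082 × 10^37 = 0.1749 J/m³.

0.1749 J/m³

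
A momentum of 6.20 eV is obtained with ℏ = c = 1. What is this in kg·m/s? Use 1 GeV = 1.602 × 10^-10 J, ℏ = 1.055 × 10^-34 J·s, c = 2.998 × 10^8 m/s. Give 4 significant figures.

3.313 × 10^-27 kg·m/s

Momentum is [E]/c; divide by c.
1 GeV → 1/c × (1 GeV in J) = 5.344 × 10^-19 kg·m/s.
Convert the energy scale: 6.20 eV = 6.20 × 10^-9 GeV.
Result: 6.20 × 10^-9 × 5.344 × 10^-19 = 3.313 × 10^-27 kg·m/s.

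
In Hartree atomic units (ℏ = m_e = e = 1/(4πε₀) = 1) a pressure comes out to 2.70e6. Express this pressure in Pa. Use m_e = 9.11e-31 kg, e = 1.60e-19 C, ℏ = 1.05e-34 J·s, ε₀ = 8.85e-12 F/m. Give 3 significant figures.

One atomic unit of pressure: P_au = E_h/a₀³ = m_e⁴e¹⁰/((4πε₀)⁵ℏ⁸) = 3.01e13 Pa.
2.70e6 × 3.01e13 Pa = 8.13e19 Pa

8.13e19 Pa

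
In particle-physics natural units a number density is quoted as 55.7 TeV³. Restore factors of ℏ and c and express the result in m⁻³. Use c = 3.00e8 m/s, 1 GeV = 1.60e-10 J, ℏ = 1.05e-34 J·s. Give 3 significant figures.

Number density is [L]⁻³ = [E]³/(ℏc)³.
1 GeV³ → 1/(ℏc)³ × (1 GeV in J)³ = 1.31e47 m⁻³.
Convert the energy scale: 55.7 TeV³ = 5.57e10 GeV³.
Result: 5.57e10 × 1.31e47 = 7.30e57 m⁻³.

7.30e57 m⁻³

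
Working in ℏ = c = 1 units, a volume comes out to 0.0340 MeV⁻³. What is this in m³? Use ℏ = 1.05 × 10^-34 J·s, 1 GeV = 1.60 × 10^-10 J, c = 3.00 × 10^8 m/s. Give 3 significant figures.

2.59 × 10^-40 m³

Volume is [L]³ = [E]⁻³·(ℏc)³.
1 GeV⁻³ → (ℏc)³ × (1 GeV in J)⁻³ = 7.63 × 10^-48 m³.
Convert the energy scale: 0.0340 MeV⁻³ = 3.40 × 10^7 GeV⁻³.
Result: 3.40 × 10^7 × 7.63 × 10^-48 = 2.59 × 10^-40 m³.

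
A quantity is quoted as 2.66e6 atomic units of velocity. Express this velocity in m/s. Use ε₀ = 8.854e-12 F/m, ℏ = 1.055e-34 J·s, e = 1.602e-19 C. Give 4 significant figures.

One atomic unit of velocity: v_au = e²/(4πε₀ℏ) = 2.186e6 m/s.
2.66e6 × 2.186e6 m/s = 5.816e12 m/s

5.816e12 m/s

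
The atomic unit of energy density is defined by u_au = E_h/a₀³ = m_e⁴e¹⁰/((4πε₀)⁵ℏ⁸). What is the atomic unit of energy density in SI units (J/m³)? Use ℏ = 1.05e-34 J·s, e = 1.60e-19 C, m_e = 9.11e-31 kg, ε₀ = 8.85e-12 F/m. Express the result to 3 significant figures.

u_au = E_h/a₀³ = m_e⁴e¹⁰/((4πε₀)⁵ℏ⁸)
E_h = 4.38e-18 J
a₀ = 5.26e-11 m
E_h/a₀³ = 3.01e13 J/m³

3.01e13 J/m³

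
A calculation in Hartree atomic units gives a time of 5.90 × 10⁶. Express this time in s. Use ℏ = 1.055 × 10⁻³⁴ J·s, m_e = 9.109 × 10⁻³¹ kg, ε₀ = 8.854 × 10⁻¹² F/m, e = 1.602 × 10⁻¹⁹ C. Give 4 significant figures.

One atomic unit of time: τ_au = (4πε₀)²ℏ³/(m_e e⁴) = 2.423 × 10⁻¹⁷ s.
5.90 × 10⁶ × 2.423 × 10⁻¹⁷ s = 1.430 × 10⁻¹⁰ s

1.430 × 10⁻¹⁰ s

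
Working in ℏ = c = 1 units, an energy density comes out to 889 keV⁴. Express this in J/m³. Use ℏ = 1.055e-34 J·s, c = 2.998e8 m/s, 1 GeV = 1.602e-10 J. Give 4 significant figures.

1.851e16 J/m³

[E]/[L]³ = [E]⁴/(ℏc)³; restore (ℏc)⁻³.
1 GeV⁴ → 1/(ℏc)³ × (1 GeV in J)⁴ = 2.082e37 J/m³.
Convert the energy scale: 889 keV⁴ = 8.89e-22 GeV⁴.
Result: 8.89e-22 × 2.082e37 = 1.851e16 J/m³.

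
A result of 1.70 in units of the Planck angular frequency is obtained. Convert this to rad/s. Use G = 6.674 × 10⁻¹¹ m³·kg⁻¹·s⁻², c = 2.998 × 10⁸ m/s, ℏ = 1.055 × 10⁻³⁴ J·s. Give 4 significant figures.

One Planck angular frequency: ω_P = √(c⁵/(ℏG)) = 1.855 × 10⁴³ rad/s.
1.70 × 1.855 × 10⁴³ rad/s = 3.153 × 10⁴³ rad/s

3.153 × 10⁴³ rad/s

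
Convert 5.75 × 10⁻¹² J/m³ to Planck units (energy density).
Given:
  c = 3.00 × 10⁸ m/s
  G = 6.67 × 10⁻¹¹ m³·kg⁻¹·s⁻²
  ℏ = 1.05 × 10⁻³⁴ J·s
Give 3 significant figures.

Planck energy density: u_P = c⁷/(ℏG²) = 4.68 × 10¹¹³ J/m³.
5.75 × 10⁻¹² / 4.68 × 10¹¹³ = 1.23 × 10⁻¹²⁵

1.23 × 10⁻¹²⁵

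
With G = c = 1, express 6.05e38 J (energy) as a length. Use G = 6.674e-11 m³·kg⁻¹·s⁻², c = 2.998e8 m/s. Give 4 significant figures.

Energy → length via G/c⁴.
6.05e38 J × (G/c⁴) = 4.998e-6 m

4.998e-6 m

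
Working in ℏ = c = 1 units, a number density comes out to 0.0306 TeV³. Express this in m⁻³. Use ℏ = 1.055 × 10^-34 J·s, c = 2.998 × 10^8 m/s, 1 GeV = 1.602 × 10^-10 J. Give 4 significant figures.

3.976 × 10^54 m⁻³

Number density is [L]⁻³ = [E]³/(ℏc)³.
1 GeV³ → 1/(ℏc)³ × (1 GeV in J)³ = 1.299 × 10^47 m⁻³.
Convert the energy scale: 0.0306 TeV³ = 3.06 × 10^7 GeV³.
Result: 3.06 × 10^7 × 1.299 × 10^47 = 3.976 × 10^54 m⁻³.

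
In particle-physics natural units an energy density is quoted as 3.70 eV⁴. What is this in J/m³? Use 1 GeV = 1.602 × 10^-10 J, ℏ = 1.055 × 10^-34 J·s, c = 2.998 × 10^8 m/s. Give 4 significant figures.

77.02 J/m³

[E]/[L]³ = [E]⁴/(ℏc)³; restore (ℏc)⁻³.
1 GeV⁴ → 1/(ℏc)³ × (1 GeV in J)⁴ = 2.082 × 10^37 J/m³.
Convert the energy scale: 3.70 eV⁴ = 3.70 × 10^-36 GeV⁴.
Result: 3.70 × 10^-36 × 2.082 × 10^37 = 77.02 J/m³.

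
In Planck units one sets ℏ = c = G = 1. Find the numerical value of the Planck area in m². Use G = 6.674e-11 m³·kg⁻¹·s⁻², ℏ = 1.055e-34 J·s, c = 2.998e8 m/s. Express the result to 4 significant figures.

A_P = ℏG/c³
  = 7.041e-45 / 2.695e25
  = 2.613e-70 m²

2.613e-70 m²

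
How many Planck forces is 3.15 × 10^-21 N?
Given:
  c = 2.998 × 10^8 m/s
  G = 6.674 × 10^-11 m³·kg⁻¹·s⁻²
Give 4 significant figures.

2.602 × 10^-65

Planck force: F_P = c⁴/G = 1.210 × 10^44 N.
3.15 × 10^-21 / 1.210 × 10^44 = 2.602 × 10^-65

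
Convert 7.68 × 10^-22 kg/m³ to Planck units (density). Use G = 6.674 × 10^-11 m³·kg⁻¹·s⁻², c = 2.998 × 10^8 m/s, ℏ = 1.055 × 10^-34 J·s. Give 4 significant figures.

Planck density: ρ_P = c⁵/(ℏG²) = 5.154 × 10^96 kg/m³.
7.68 × 10^-22 / 5.154 × 10^96 = 1.490 × 10^-118

1.490 × 10^-118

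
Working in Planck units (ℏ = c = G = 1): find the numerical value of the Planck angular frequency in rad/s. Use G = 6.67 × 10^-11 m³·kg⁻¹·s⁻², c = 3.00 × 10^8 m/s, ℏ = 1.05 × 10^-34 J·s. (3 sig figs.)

1.86 × 10^43 rad/s

The unique combination of the constants set to 1 with dimensions of angular frequency is ω_P = √(c⁵/(ℏG)).
  = √(3.47 × 10^86)
  = 1.86 × 10^43 rad/s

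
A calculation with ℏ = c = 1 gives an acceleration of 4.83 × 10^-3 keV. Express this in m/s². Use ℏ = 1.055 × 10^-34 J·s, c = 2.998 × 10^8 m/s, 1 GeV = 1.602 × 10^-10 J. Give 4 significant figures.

2.199 × 10^24 m/s²

Acceleration is [L]/[T]² = c·[E]/ℏ.
1 GeV → c/ℏ × (1 GeV in J) = 4.552 × 10^32 m/s².
Convert the energy scale: 4.83 × 10^-3 keV = 4.83 × 10^-9 GeV.
Result: 4.83 × 10^-9 × 4.552 × 10^32 = 2.199 × 10^24 m/s².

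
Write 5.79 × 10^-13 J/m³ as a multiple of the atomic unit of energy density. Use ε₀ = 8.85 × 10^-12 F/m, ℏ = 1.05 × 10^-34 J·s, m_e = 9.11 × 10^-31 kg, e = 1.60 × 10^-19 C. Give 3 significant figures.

1.92 × 10^-26

atomic unit of energy density: u_au = E_h/a₀³ = m_e⁴e¹⁰/((4πε₀)⁵ℏ⁸) = 3.01 × 10^13 J/m³.
5.79 × 10^-13 / 3.01 × 10^13 = 1.92 × 10^-26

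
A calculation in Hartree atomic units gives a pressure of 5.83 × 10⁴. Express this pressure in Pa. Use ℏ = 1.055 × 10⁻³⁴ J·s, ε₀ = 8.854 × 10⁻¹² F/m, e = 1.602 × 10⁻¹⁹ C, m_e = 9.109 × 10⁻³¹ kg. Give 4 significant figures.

1.708 × 10¹⁸ Pa

One atomic unit of pressure: P_au = E_h/a₀³ = m_e⁴e¹⁰/((4πε₀)⁵ℏ⁸) = 2.929 × 10¹³ Pa.
5.83 × 10⁴ × 2.929 × 10¹³ Pa = 1.708 × 10¹⁸ Pa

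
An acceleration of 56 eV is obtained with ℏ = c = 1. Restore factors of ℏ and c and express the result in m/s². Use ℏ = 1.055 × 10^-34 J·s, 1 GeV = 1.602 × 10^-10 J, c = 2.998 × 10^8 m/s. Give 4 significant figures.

2.549 × 10^25 m/s²

Acceleration is [L]/[T]² = c·[E]/ℏ.
1 GeV → c/ℏ × (1 GeV in J) = 4.552 × 10^32 m/s².
Convert the energy scale: 56 eV = 5.60 × 10^-8 GeV.
Result: 5.60 × 10^-8 × 4.552 × 10^32 = 2.549 × 10^25 m/s².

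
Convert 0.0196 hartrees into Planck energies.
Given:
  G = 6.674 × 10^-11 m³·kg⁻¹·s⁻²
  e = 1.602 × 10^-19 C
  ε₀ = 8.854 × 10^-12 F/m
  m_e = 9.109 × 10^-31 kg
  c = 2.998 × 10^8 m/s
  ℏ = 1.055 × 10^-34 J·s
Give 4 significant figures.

hartree: E_h = m_e e⁴/(4πε₀ℏ)² = 4.354 × 10^-18 J
Planck energy: E_P = √(ℏc⁵/G) = 1.957 × 10^9 J
0.0196 × 4.354 × 10^-18 / 1.957 × 10^9 = 4.362 × 10^-29

4.362 × 10^-29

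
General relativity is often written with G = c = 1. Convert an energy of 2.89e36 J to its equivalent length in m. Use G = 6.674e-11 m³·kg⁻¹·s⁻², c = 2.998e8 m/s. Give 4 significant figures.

2.388e-8 m

Energy → length via G/c⁴.
2.89e36 J × (G/c⁴) = 2.388e-8 m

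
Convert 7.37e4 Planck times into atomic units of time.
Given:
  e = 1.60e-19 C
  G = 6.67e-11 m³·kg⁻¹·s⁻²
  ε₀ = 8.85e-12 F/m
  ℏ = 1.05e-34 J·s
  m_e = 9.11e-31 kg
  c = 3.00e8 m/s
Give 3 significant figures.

1.65e-22

Planck time: t_P = √(ℏG/c⁵) = 5.37e-44 s
atomic unit of time: τ_au = (4πε₀)²ℏ³/(m_e e⁴) = 2.40e-17 s
7.37e4 × 5.37e-44 / 2.40e-17 = 1.65e-22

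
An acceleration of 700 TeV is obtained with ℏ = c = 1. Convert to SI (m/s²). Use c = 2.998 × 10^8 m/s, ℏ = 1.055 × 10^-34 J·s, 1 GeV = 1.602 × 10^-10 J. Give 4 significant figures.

3.187 × 10^38 m/s²

Acceleration is [L]/[T]² = c·[E]/ℏ.
1 GeV → c/ℏ × (1 GeV in J) = 4.552 × 10^32 m/s².
Convert the energy scale: 700 TeV = 7.00 × 10^5 GeV.
Result: 7.00 × 10^5 × 4.552 × 10^32 = 3.187 × 10^38 m/s².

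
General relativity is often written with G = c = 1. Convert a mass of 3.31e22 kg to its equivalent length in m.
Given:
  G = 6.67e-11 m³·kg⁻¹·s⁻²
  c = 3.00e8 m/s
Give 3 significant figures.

2.45e-5 m

In G = c = 1 units mass has dimensions of length; the conversion factor is G/c².
3.31e22 kg × (G/c²) = 2.45e-5 m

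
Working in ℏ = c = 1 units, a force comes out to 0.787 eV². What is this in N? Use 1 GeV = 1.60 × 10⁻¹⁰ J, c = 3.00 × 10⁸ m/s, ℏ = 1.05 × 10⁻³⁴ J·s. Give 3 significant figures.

Force is [E]/[L] = [E]²/(ℏc); restore (ℏc)⁻¹.
1 GeV² → 1/(ℏc) × (1 GeV in J)² = 8.13 × 10⁵ N.
Convert the energy scale: 0.787 eV² = 7.87 × 10⁻¹⁹ GeV².
Result: 7.87 × 10⁻¹⁹ × 8.13 × 10⁵ = 6.40 × 10⁻¹³ N.

6.40 × 10⁻¹³ N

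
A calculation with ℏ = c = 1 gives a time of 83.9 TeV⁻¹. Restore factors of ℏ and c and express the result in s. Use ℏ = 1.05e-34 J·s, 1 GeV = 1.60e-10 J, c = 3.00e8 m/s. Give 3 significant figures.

5.51e-26 s

A time is [E]⁻¹ in ℏ=c=1; restore one factor of ℏ.
1 GeV⁻¹ → ℏ × (1 GeV in J)⁻¹ = 6.56e-25 s.
Convert the energy scale: 83.9 TeV⁻¹ = 0.0839 GeV⁻¹.
Result: 0.0839 × 6.56e-25 = 5.51e-26 s.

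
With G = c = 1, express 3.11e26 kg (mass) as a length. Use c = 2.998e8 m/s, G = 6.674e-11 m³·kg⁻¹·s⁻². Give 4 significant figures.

0.2309 m

In G = c = 1 units mass has dimensions of length; the conversion factor is G/c².
3.11e26 kg × (G/c²) = 0.2309 m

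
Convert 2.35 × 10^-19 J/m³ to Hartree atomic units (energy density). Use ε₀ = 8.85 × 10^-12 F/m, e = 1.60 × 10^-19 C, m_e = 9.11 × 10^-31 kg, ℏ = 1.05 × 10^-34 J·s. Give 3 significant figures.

7.80 × 10^-33

atomic unit of energy density: u_au = E_h/a₀³ = m_e⁴e¹⁰/((4πε₀)⁵ℏ⁸) = 3.01 × 10^13 J/m³.
2.35 × 10^-19 / 3.01 × 10^13 = 7.80 × 10^-33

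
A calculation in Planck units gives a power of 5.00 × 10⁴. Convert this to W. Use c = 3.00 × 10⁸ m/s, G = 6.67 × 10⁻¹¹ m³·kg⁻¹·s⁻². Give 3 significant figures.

One Planck power: P_P = c⁵/G = 3.64 × 10⁵² W.
5.00 × 10⁴ × 3.64 × 10⁵² W = 1.82 × 10⁵⁷ W

1.82 × 10⁵⁷ W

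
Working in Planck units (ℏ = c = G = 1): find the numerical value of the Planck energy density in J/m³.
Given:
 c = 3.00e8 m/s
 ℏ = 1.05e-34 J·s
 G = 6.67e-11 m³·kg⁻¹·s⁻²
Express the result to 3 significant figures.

Dimensional analysis gives u_P = c⁷/(ℏG²).
  = 2.19e59 / 4.67e-55
  = 4.68e113 J/m³

4.68e113 J/m³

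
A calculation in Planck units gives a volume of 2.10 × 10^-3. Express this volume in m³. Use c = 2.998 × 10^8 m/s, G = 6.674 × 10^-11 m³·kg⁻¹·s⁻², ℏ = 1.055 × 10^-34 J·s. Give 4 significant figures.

8.870 × 10^-108 m³

One Planck volume: V_P = (ℏG/c³)^(3/2) = 4.224 × 10^-105 m³.
2.10 × 10^-3 × 4.224 × 10^-105 m³ = 8.870 × 10^-108 m³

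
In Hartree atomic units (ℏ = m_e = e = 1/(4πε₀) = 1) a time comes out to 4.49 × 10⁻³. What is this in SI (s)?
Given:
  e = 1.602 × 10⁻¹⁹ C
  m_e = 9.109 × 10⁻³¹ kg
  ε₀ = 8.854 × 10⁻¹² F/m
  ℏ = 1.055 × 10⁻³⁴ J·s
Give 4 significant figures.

One atomic unit of time: τ_au = (4πε₀)²ℏ³/(m_e e⁴) = 2.423 × 10⁻¹⁷ s.
4.49 × 10⁻³ × 2.423 × 10⁻¹⁷ s = 1.088 × 10⁻¹⁹ s

1.088 × 10⁻¹⁹ s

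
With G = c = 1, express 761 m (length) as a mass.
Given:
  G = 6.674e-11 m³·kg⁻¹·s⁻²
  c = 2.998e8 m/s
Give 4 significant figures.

1.025e30 kg

Length → mass via c²/G.
761 m × (c²/G) = 1.025e30 kg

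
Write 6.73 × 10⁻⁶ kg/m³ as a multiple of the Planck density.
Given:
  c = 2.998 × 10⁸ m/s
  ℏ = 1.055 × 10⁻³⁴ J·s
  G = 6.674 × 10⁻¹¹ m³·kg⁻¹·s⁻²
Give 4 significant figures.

Planck density: ρ_P = c⁵/(ℏG²) = 5.154 × 10⁹⁶ kg/m³.
6.73 × 10⁻⁶ / 5.154 × 10⁹⁶ = 1.306 × 10⁻¹⁰²

1.306 × 10⁻¹⁰²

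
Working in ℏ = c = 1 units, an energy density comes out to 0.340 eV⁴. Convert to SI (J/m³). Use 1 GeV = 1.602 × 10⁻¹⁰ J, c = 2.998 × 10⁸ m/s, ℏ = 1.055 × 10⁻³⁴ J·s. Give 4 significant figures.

[E]/[L]³ = [E]⁴/(ℏc)³; restore (ℏc)⁻³.
1 GeV⁴ → 1/(ℏc)³ × (1 GeV in J)⁴ = 2.082 × 10³⁷ J/m³.
Convert the energy scale: 0.340 eV⁴ = 3.40 × 10⁻³⁷ GeV⁴.
Result: 3.40 × 10⁻³⁷ × 2.082 × 10³⁷ = 7.077 J/m³.

7.077 J/m³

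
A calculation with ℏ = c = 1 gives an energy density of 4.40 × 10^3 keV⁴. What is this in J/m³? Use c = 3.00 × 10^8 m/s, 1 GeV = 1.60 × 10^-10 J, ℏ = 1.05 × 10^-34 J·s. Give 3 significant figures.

9.23 × 10^16 J/m³

[E]/[L]³ = [E]⁴/(ℏc)³; restore (ℏc)⁻³.
1 GeV⁴ → 1/(ℏc)³ × (1 GeV in J)⁴ = 2.10 × 10^37 J/m³.
Convert the energy scale: 4.40 × 10^3 keV⁴ = 4.40 × 10^-21 GeV⁴.
Result: 4.40 × 10^-21 × 2.10 × 10^37 = 9.23 × 10^16 J/m³.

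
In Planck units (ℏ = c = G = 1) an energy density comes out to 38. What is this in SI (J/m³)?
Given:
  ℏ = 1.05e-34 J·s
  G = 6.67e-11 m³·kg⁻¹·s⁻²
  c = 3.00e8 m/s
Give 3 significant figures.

1.78e115 J/m³

One Planck energy density: u_P = c⁷/(ℏG²) = 4.68e113 J/m³.
38 × 4.68e113 J/m³ = 1.78e115 J/m³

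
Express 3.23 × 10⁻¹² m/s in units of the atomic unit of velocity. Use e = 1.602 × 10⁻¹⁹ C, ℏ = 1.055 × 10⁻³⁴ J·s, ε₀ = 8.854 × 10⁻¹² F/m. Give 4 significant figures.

1.477 × 10⁻¹⁸

atomic unit of velocity: v_au = e²/(4πε₀ℏ) = 2.186 × 10⁶ m/s.
3.23 × 10⁻¹² / 2.186 × 10⁶ = 1.477 × 10⁻¹⁸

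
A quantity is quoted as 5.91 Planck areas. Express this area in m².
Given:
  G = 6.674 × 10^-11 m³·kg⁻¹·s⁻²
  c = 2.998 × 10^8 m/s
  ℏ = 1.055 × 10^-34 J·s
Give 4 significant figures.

One Planck area: A_P = ℏG/c³ = 2.613 × 10^-70 m².
5.91 × 2.613 × 10^-70 m² = 1.544 × 10^-69 m²

1.544 × 10^-69 m²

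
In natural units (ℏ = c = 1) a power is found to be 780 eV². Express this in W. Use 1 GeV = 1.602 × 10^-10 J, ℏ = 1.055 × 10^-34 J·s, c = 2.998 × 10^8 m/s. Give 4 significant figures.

0.1897 W

Power is [E]/[T] = [E]²/ℏ.
1 GeV² → 1/ℏ × (1 GeV in J)² = 2.433 × 10^14 W.
Convert the energy scale: 780 eV² = 7.80 × 10^-16 GeV².
Result: 7.80 × 10^-16 × 2.433 × 10^14 = 0.1897 W.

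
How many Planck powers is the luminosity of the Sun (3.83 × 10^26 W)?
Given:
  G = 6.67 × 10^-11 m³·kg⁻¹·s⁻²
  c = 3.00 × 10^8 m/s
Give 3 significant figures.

1.05 × 10^-26

Planck power: P_P = c⁵/G = 3.64 × 10^52 W.
3.83 × 10^26 / 3.64 × 10^52 = 1.05 × 10^-26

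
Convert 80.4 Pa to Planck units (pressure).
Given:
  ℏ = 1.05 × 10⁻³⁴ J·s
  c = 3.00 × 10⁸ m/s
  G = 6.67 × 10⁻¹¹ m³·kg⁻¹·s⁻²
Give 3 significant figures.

Planck pressure: p_P = c⁷/(ℏG²) = 4.68 × 10¹¹³ Pa.
80.4 / 4.68 × 10¹¹³ = 1.72 × 10⁻¹¹²

1.72 × 10⁻¹¹²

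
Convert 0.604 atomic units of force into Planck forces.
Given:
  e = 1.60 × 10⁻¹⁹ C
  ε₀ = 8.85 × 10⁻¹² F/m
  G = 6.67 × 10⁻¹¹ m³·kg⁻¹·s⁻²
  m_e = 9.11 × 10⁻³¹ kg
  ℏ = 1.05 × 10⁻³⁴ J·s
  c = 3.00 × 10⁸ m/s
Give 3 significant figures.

4.14 × 10⁻⁵²

atomic unit of force: F_au = E_h/a₀ = m_e²e⁶/((4πε₀)³ℏ⁴) = 8.33 × 10⁻⁸ N
Planck force: F_P = c⁴/G = 1.21 × 10⁴⁴ N
0.604 × 8.33 × 10⁻⁸ / 1.21 × 10⁴⁴ = 4.14 × 10⁻⁵²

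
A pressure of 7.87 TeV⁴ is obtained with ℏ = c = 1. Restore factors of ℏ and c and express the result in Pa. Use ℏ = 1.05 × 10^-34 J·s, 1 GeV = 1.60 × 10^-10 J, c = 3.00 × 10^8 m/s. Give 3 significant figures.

1.65 × 10^50 Pa

Pressure is [E]/[L]³ = [E]⁴/(ℏc)³.
1 GeV⁴ → 1/(ℏc)³ × (1 GeV in J)⁴ = 2.10 × 10^37 Pa.
Convert the energy scale: 7.87 TeV⁴ = 7.87 × 10^12 GeV⁴.
Result: 7.87 × 10^12 × 2.10 × 10^37 = 1.65 × 10^50 Pa.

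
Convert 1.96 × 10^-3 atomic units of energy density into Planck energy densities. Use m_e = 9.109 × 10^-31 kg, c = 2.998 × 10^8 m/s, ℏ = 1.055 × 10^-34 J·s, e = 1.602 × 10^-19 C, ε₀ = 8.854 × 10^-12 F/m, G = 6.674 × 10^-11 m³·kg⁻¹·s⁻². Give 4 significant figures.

1.239 × 10^-103

atomic unit of energy density: u_au = E_h/a₀³ = m_e⁴e¹⁰/((4πε₀)⁵ℏ⁸) = 2.929 × 10^13 J/m³
Planck energy density: u_P = c⁷/(ℏG²) = 4.632 × 10^113 J/m³
1.96 × 10^-3 × 2.929 × 10^13 / 4.632 × 10^113 = 1.239 × 10^-103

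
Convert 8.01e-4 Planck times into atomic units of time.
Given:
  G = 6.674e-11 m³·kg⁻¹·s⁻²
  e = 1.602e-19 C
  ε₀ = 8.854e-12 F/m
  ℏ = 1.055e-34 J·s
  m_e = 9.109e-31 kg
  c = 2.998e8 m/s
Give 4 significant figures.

1.783e-30

Planck time: t_P = √(ℏG/c⁵) = 5.392e-44 s
atomic unit of time: τ_au = (4πε₀)²ℏ³/(m_e e⁴) = 2.423e-17 s
8.01e-4 × 5.392e-44 / 2.423e-17 = 1.783e-30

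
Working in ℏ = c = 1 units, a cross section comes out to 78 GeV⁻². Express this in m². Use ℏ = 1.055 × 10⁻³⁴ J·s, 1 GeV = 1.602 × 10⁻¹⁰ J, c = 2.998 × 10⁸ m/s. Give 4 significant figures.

3.040 × 10⁻³⁰ m²

Area is [L]² = [E]⁻²·(ℏc)²; restore (ℏc)².
1 GeV⁻² → (ℏc)² × (1 GeV in J)⁻² = 3.898 × 10⁻³² m².
Result: 78 × 3.898 × 10⁻³² = 3.040 × 10⁻³⁰ m².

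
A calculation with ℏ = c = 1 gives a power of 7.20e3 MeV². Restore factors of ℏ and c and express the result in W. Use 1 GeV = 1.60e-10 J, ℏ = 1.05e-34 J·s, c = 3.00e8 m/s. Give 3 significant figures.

Power is [E]/[T] = [E]²/ℏ.
1 GeV² → 1/ℏ × (1 GeV in J)² = 2.44e14 W.
Convert the energy scale: 7.20e3 MeV² = 7.20e-3 GeV².
Result: 7.20e-3 × 2.44e14 = 1.76e12 W.

1.76e12 W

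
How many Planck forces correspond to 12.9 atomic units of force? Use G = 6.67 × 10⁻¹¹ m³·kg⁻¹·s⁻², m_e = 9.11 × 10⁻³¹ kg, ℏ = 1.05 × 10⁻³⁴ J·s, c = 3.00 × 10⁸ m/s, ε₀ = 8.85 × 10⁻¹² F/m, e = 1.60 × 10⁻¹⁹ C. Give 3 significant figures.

8.85 × 10⁻⁵¹

atomic unit of force: F_au = E_h/a₀ = m_e²e⁶/((4πε₀)³ℏ⁴) = 8.33 × 10⁻⁸ N
Planck force: F_P = c⁴/G = 1.21 × 10⁴⁴ N
12.9 × 8.33 × 10⁻⁸ / 1.21 × 10⁴⁴ = 8.85 × 10⁻⁵¹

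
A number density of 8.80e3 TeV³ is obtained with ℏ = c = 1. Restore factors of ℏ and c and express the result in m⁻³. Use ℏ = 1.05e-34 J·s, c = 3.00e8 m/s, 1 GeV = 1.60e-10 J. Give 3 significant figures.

Number density is [L]⁻³ = [E]³/(ℏc)³.
1 GeV³ → 1/(ℏc)³ × (1 GeV in J)³ = 1.31e47 m⁻³.
Convert the energy scale: 8.80e3 TeV³ = 8.80e12 GeV³.
Result: 8.80e12 × 1.31e47 = 1.15e60 m⁻³.

1.15e60 m⁻³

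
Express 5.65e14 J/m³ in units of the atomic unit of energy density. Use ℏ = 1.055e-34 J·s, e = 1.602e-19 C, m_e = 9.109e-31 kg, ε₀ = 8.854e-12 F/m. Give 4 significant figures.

19.29

atomic unit of energy density: u_au = E_h/a₀³ = m_e⁴e¹⁰/((4πε₀)⁵ℏ⁸) = 2.929e13 J/m³.
5.65e14 / 2.929e13 = 19.29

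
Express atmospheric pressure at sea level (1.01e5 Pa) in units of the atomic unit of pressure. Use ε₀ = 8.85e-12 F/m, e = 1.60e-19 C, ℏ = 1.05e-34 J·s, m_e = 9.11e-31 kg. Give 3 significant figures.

atomic unit of pressure: P_au = E_h/a₀³ = m_e⁴e¹⁰/((4πε₀)⁵ℏ⁸) = 3.01e13 Pa.
1.01e5 / 3.01e13 = 3.35e-9

3.35e-9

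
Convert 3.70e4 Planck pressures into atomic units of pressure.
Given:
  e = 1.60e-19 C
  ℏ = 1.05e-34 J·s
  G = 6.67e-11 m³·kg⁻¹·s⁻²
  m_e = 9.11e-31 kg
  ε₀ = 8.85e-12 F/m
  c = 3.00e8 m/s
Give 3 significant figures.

Planck pressure: p_P = c⁷/(ℏG²) = 4.68e113 Pa
atomic unit of pressure: P_au = E_h/a₀³ = m_e⁴e¹⁰/((4πε₀)⁵ℏ⁸) = 3.01e13 Pa
3.70e4 × 4.68e113 / 3.01e13 = 5.75e104

5.75e104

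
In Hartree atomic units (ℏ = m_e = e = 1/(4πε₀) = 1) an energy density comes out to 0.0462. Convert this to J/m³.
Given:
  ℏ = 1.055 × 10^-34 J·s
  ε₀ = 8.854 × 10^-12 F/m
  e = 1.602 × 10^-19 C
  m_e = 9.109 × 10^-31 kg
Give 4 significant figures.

1.353 × 10^12 J/m³

One atomic unit of energy density: u_au = E_h/a₀³ = m_e⁴e¹⁰/((4πε₀)⁵ℏ⁸) = 2.929 × 10^13 J/m³.
0.0462 × 2.929 × 10^13 J/m³ = 1.353 × 10^12 J/m³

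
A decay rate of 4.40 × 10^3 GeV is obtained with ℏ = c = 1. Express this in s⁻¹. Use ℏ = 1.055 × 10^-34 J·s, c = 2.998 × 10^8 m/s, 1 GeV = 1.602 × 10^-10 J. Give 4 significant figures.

A rate is [E]/ℏ; divide by ℏ.
1 GeV → 1/ℏ × (1 GeV in J) = 1.518 × 10^24 s⁻¹.
Result: 4.40 × 10^3 × 1.518 × 10^24 = 6.681 × 10^27 s⁻¹.

6.681 × 10^27 s⁻¹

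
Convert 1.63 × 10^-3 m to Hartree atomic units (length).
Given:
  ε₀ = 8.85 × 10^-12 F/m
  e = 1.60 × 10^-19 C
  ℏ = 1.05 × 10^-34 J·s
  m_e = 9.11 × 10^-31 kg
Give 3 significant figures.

Bohr radius: a₀ = 4πε₀ℏ²/(m_e e²) = 5.26 × 10^-11 m.
1.63 × 10^-3 / 5.26 × 10^-11 = 3.10 × 10^7

3.10 × 10^7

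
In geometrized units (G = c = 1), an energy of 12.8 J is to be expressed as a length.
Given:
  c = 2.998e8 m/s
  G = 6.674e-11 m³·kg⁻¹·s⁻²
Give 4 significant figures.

Energy → length via G/c⁴.
12.8 J × (G/c⁴) = 1.057e-43 m

1.057e-43 m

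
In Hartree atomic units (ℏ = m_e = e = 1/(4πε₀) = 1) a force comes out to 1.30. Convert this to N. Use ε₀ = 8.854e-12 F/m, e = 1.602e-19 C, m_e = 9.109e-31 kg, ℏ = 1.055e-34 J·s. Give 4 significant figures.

One atomic unit of force: F_au = E_h/a₀ = m_e²e⁶/((4πε₀)³ℏ⁴) = 8.220e-8 N.
1.30 × 8.220e-8 N = 1.069e-7 N

1.069e-7 N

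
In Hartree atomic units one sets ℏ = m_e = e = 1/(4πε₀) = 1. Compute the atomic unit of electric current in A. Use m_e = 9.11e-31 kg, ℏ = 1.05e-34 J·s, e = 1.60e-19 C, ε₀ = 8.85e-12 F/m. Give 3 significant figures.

6.67e-3 A

I_au = e E_h/ℏ = m_e e⁵/((4πε₀)²ℏ³)
E_h = 4.38e-18 J
e·E_h/ℏ = 6.67e-3 A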